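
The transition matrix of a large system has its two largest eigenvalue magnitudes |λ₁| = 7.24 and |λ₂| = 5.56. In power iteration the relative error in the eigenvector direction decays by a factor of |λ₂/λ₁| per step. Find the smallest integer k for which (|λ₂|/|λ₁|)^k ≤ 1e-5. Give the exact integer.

|λ₂/λ₁| = 5.56/7.24 = 0.76796
Need k ≥ ln(1e-5) / ln(0.76796) = -11.5129 / -0.2640 ≈ 43.606
Smallest integer k satisfying the bound: 44

44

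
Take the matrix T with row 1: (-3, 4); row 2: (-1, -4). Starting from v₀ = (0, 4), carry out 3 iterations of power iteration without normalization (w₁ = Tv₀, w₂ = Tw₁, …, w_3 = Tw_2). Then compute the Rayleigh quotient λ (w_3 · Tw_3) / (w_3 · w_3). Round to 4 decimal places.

w1 = Tv₀ = (16, -16)
w2 = Tw1 = (-112, 48)
w3 = Tw2 = (528, -80)
Tw3 = (-1904, -208)
w3·Tw3 = 528·(-1904) + (-80)·(-208) = -988672; w3·w3 = 528·528 + (-80)·(-80) = 285184
λ ≈ -988672/285184 = -3.4668

-3.4668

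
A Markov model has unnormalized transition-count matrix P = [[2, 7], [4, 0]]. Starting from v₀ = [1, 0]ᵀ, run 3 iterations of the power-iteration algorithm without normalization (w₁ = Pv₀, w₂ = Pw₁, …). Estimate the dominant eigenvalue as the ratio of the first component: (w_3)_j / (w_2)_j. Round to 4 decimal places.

λ ≈ 3.7500

w1 = Pv₀ = (2·1 + 7·0; 4·1 + 0·0) = (2, 4)
w2 = Pw1 = (2·2 + 7·4; 4·2 + 0·4) = (32, 8)
w3 = Pw2 = (120, 128)
Ratio at component: 120 / 32 = 3.7500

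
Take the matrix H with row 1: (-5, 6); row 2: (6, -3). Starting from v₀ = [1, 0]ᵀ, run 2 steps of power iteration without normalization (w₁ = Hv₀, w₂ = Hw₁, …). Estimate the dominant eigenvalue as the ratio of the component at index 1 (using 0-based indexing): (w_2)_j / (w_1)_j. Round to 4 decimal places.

w1 = Hv₀ = ((-5)·1 + 6·0; 6·1 + (-3)·0) = (-5, 6)
w2 = Hw1 = ((-5)·(-5) + 6·6; 6·(-5) + (-3)·6) = (61, -48)
Ratio at component: -48 / 6 = -8.0000

-8.0000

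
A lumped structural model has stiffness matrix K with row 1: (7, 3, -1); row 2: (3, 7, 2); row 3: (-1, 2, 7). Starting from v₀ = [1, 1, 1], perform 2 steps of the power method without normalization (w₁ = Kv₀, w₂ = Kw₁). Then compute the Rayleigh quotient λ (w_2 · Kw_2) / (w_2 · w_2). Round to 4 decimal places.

10.1404

w1 = Kv₀ = (7·1 + 3·1 + (-1)·1; 3·1 + 7·1 + 2·1; (-1)·1 + 2·1 + 7·1) = (9, 12, 8)
w2 = Kw1 = (7·9 + 3·12 + (-1)·8; 3·9 + 7·12 + 2·8; (-1)·9 + 2·12 + 7·8) = (91, 127, 71)
Kw2 = (947, 1304, 660)
w2·Kw2 = 91·947 + 127·1304 + 71·660 = 298645; w2·w2 = 91·91 + 127·127 + 71·71 = 29451
λ ≈ 298645/29451 = 10.1404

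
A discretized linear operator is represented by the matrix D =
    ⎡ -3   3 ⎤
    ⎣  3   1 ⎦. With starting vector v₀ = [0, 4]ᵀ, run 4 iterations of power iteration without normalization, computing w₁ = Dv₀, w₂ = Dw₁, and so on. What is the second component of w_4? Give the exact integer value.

w1 = Dv₀ = (12, 4)
w2 = Dw1 = (-24, 40)
w3 = Dw2 = (192, -32)
w4 = Dw3 = (-672, 544)
The requested component of w4 is 544.

544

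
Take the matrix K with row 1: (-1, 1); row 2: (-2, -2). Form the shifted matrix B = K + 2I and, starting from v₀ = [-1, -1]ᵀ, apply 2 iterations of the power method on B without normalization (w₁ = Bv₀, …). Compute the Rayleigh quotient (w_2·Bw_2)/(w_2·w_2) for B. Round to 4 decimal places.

0.0000

B = K + 2I has rows (1, 1); (-2, 0)
w1 = Bv₀ = (1·(-1) + 1·(-1); (-2)·(-1) + 0·(-1)) = (-2, 2)
w2 = Bw1 = (1·(-2) + 1·2; (-2)·(-2) + 0·2) = (0, 4)
Bw2 = (4, 0)
w2·Bw2 = 0; w2·w2 = 16; μ ≈ 0/16 = 0.0000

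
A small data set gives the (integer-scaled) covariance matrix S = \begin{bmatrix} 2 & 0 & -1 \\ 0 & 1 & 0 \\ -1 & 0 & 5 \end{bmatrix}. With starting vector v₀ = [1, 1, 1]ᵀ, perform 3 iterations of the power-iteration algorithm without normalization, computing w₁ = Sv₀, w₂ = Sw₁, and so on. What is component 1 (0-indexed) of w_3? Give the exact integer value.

1

w1 = Sv₀ = (2·1 + 0·1 + (-1)·1; 0·1 + 1·1 + 0·1; (-1)·1 + 0·1 + 5·1) = (1, 1, 4)
w2 = Sw1 = (2·1 + 0·1 + (-1)·4; 0·1 + 1·1 + 0·4; (-1)·1 + 0·1 + 5·4) = (-2, 1, 19)
w3 = Sw2 = (-23, 1, 97)
The requested component of w3 is 1.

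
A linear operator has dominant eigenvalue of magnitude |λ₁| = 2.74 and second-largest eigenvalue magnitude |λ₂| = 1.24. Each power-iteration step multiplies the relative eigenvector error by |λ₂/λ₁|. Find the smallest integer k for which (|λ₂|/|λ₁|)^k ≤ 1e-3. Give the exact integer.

|λ₂/λ₁| = 1.24/2.74 = 0.45255
Need k ≥ ln(1e-3) / ln(0.45255) = -6.9078 / -0.7928 ≈ 8.713
Smallest integer k satisfying the bound: 9

9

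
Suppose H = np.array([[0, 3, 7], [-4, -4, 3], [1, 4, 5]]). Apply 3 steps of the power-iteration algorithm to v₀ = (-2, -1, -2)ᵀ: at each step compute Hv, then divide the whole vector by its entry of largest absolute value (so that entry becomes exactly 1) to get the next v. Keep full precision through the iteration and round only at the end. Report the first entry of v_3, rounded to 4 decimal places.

Hv0 = (-17.00000, 6.00000, -16.00000); divide by -17.00000 → v1 = (1.00000, -0.35294, 0.94118)
Hv1 = (5.52941, 0.23529, 4.29412); divide by 5.52941 → v2 = (1.00000, 0.04255, 0.77660)
Hv2 = (5.56383, -1.84043, 5.05319); divide by 5.56383 → v3 = (1.00000, -0.33078, 0.90822)
Requested entry of v3: -523/-523 = 1.0000

1.0000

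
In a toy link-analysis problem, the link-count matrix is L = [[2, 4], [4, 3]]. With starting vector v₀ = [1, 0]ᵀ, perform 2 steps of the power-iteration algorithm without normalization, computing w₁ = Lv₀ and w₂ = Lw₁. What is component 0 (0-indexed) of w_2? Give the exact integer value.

w1 = Lv₀ = (2·1 + 4·0; 4·1 + 3·0) = (2, 4)
w2 = Lw1 = (2·2 + 4·4; 4·2 + 3·4) = (20, 20)
The requested component of w2 is 20.

20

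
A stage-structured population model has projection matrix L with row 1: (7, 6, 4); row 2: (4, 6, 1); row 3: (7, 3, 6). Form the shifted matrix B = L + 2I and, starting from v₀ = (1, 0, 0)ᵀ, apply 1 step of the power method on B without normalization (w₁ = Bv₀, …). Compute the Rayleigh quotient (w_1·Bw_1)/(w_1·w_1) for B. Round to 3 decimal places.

16.534

B = L + 2I has rows (9, 6, 4); (4, 8, 1); (7, 3, 8)
w1 = Bv₀ = (9·1 + 6·0 + 4·0; 4·1 + 8·0 + 1·0; 7·1 + 3·0 + 8·0) = (9, 4, 7)
Bw1 = (133, 75, 131)
w1·Bw1 = 2414; w1·w1 = 146; μ ≈ 2414/146 = 16.534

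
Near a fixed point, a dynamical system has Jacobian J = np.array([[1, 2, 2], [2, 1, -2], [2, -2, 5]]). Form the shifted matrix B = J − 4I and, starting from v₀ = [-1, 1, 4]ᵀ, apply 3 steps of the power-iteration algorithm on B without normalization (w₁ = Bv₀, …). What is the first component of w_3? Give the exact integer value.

B = J − 4I has rows (-3, 2, 2); (2, -3, -2); (2, -2, 1)
w1 = Bv₀ = (13, -13, 0)
w2 = Bw1 = (-65, 65, 52)
w3 = Bw2 = (429, -429, -208)
Requested component of w3: 429

429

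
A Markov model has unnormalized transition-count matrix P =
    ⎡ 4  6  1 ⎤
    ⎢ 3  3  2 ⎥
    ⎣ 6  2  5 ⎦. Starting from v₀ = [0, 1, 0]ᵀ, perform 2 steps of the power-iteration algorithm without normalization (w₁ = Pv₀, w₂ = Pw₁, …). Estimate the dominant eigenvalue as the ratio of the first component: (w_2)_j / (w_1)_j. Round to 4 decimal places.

7.3333

w1 = Pv₀ = (4·0 + 6·1 + 1·0; 3·0 + 3·1 + 2·0; 6·0 + 2·1 + 5·0) = (6, 3, 2)
w2 = Pw1 = (4·6 + 6·3 + 1·2; 3·6 + 3·3 + 2·2; 6·6 + 2·3 + 5·2) = (44, 31, 52)
Ratio at component: 44 / 6 = 7.3333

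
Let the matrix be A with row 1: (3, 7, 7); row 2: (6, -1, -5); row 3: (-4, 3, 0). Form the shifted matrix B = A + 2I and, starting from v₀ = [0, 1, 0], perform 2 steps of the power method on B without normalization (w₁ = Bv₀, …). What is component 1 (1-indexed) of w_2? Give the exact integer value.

63

B = A + 2I has rows (5, 7, 7); (6, 1, -5); (-4, 3, 2)
w1 = Bv₀ = (5·0 + 7·1 + 7·0; 6·0 + 1·1 + (-5)·0; (-4)·0 + 3·1 + 2·0) = (7, 1, 3)
w2 = Bw1 = (5·7 + 7·1 + 7·3; 6·7 + 1·1 + (-5)·3; (-4)·7 + 3·1 + 2·3) = (63, 28, -19)
Requested component of w2: 63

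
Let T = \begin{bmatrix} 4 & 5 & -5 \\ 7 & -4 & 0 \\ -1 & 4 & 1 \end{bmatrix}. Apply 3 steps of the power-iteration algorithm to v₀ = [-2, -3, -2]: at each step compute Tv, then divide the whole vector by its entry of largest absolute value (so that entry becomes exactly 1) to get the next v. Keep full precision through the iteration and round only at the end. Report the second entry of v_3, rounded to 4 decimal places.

Tv0 = (-13.00000, -2.00000, -12.00000); divide by -13.00000 → v1 = (1.00000, 0.15385, 0.92308)
Tv1 = (0.15385, 6.38462, 0.53846); divide by 6.38462 → v2 = (0.02410, 1.00000, 0.08434)
Tv2 = (4.67470, -3.83133, 4.06024); divide by 4.67470 → v3 = (1.00000, -0.81959, 0.86856)
Requested entry of v3: 318/-388 = -0.8196

-0.8196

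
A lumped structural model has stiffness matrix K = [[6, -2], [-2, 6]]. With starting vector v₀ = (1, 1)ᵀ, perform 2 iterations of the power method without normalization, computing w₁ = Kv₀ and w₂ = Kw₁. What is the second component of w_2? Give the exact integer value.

16

w1 = Kv₀ = (6·1 + (-2)·1; (-2)·1 + 6·1) = (4, 4)
w2 = Kw1 = (6·4 + (-2)·4; (-2)·4 + 6·4) = (16, 16)
The requested component of w2 is 16.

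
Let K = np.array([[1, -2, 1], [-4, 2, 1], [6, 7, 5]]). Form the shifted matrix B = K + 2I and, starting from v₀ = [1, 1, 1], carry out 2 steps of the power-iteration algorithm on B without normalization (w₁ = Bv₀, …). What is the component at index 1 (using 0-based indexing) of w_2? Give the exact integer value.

16

B = K + 2I has rows (3, -2, 1); (-4, 4, 1); (6, 7, 7)
w1 = Bv₀ = (2, 1, 20)
w2 = Bw1 = (24, 16, 159)
Requested component of w2: 16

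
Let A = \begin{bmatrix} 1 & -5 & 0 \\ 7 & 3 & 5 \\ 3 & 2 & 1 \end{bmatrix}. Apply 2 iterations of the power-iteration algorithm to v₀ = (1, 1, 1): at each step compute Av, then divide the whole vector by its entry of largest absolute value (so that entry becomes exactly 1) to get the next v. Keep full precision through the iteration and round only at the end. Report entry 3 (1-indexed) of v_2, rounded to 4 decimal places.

-0.3038

Av0 = (-4.00000, 15.00000, 6.00000); divide by 15.00000 → v1 = (-0.26667, 1.00000, 0.40000)
Av1 = (-5.26667, 3.13333, 1.60000); divide by -5.26667 → v2 = (1.00000, -0.59494, -0.30380)
Requested entry of v2: 24/-79 = -0.3038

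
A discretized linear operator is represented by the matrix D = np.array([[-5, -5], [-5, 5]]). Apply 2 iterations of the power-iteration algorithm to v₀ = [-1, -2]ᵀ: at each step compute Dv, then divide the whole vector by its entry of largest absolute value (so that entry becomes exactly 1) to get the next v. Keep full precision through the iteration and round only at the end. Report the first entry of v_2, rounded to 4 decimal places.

Dv0 = (15.00000, -5.00000); divide by 15.00000 → v1 = (1.00000, -0.33333)
Dv1 = (-3.33333, -6.66667); divide by -6.66667 → v2 = (0.50000, 1.00000)
Requested entry of v2: -50/-100 = 0.5000

0.5000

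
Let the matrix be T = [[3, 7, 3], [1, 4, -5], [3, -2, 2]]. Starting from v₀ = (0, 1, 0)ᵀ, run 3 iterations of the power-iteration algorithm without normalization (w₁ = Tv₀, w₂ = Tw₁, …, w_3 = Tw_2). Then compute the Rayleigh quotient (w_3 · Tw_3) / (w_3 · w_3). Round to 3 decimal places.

w1 = Tv₀ = (7, 4, -2)
w2 = Tw1 = (43, 33, 9)
w3 = Tw2 = (387, 130, 81)
Tw3 = (2314, 502, 1063)
w3·Tw3 = 387·2314 + 130·502 + 81·1063 = 1046881; w3·w3 = 387·387 + 130·130 + 81·81 = 173230
λ ≈ 1046881/173230 = 6.043

λ ≈ 6.043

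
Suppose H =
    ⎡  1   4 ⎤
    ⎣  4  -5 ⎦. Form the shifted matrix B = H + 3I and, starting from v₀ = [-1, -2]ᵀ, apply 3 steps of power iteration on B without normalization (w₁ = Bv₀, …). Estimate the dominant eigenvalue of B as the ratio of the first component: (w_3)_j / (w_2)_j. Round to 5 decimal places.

μ ≈ 8.00000

B = H + 3I has rows (4, 4); (4, -2)
w1 = Bv₀ = (-12, 0)
w2 = Bw1 = (-48, -48)
w3 = Bw2 = (-384, -96)
Ratio: -384/-48 = 8.00000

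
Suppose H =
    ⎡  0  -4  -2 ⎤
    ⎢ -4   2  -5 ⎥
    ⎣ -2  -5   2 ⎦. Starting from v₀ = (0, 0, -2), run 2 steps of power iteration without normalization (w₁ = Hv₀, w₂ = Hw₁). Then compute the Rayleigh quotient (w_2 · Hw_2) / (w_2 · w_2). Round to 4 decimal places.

λ ≈ 3.9288

w1 = Hv₀ = (4, 10, -4)
w2 = Hw1 = (-32, 24, -66)
Hw2 = (36, 506, -188)
w2·Hw2 = (-32)·36 + 24·506 + (-66)·(-188) = 23400; w2·w2 = (-32)·(-32) + 24·24 + (-66)·(-66) = 5956
λ ≈ 23400/5956 = 3.9288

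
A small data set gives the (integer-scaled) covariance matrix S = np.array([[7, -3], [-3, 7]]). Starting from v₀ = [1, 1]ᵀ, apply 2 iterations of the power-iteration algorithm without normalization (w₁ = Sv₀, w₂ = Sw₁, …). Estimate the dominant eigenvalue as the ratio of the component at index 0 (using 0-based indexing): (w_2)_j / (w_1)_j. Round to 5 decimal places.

λ ≈ 4.00000

w1 = Sv₀ = (4, 4)
w2 = Sw1 = (16, 16)
Ratio at component: 16 / 4 = 4.00000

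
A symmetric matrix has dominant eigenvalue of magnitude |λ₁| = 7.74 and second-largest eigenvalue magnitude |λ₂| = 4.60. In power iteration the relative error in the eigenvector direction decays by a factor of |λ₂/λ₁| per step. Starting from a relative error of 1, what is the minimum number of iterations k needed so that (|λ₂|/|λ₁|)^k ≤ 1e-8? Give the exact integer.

|λ₂/λ₁| = 4.60/7.74 = 0.59432
Need k ≥ ln(1e-8) / ln(0.59432) = -18.4207 / -0.5203 ≈ 35.401
Smallest integer k satisfying the bound: 36

36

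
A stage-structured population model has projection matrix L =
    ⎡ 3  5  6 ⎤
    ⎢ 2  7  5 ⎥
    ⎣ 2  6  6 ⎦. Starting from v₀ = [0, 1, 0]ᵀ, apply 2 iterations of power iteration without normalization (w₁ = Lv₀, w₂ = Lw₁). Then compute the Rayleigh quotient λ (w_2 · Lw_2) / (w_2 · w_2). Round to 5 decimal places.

λ ≈ 14.06587

w1 = Lv₀ = (3·0 + 5·1 + 6·0; 2·0 + 7·1 + 5·0; 2·0 + 6·1 + 6·0) = (5, 7, 6)
w2 = Lw1 = (3·5 + 5·7 + 6·6; 2·5 + 7·7 + 5·6; 2·5 + 6·7 + 6·6) = (86, 89, 88)
Lw2 = (1231, 1235, 1234)
w2·Lw2 = 86·1231 + 89·1235 + 88·1234 = 324373; w2·w2 = 86·86 + 89·89 + 88·88 = 23061
λ ≈ 324373/23061 = 14.06587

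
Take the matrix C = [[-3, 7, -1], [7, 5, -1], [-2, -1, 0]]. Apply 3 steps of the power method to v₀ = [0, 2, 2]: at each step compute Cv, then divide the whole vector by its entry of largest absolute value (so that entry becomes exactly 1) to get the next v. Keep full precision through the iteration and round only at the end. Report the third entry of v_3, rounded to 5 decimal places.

-0.20047

Cv0 = (12.000000, 8.000000, -2.000000); divide by 12.000000 → v1 = (1.000000, 0.666667, -0.166667)
Cv1 = (1.833333, 10.500000, -2.666667); divide by 10.500000 → v2 = (0.174603, 1.000000, -0.253968)
Cv2 = (6.730159, 6.476190, -1.349206); divide by 6.730159 → v3 = (1.000000, 0.962264, -0.200472)
Requested entry of v3: -170/848 = -0.20047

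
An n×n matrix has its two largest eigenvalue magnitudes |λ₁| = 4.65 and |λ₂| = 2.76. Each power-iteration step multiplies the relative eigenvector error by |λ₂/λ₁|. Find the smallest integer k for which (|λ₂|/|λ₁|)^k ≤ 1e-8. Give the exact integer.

|λ₂/λ₁| = 2.76/4.65 = 0.59355
Need k ≥ ln(1e-8) / ln(0.59355) = -18.4207 / -0.5216 ≈ 35.313
Smallest integer k satisfying the bound: 36

36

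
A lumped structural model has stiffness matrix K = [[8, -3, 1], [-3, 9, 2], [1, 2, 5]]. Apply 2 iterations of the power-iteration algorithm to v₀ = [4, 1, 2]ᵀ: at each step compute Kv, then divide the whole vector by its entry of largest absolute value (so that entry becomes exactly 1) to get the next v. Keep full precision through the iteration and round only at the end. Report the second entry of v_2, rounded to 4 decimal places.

Kv0 = (31.00000, 1.00000, 16.00000); divide by 31.00000 → v1 = (1.00000, 0.03226, 0.51613)
Kv1 = (8.41935, -1.67742, 3.64516); divide by 8.41935 → v2 = (1.00000, -0.19923, 0.43295)
Requested entry of v2: -52/261 = -0.1992

-0.1992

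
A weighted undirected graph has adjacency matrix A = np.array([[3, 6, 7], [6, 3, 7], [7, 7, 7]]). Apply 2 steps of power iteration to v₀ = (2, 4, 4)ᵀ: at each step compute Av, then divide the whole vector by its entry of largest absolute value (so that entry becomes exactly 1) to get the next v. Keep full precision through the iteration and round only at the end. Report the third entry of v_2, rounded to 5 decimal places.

1.00000

Av0 = (58.000000, 52.000000, 70.000000); divide by 70.000000 → v1 = (0.828571, 0.742857, 1.000000)
Av1 = (13.942857, 14.200000, 18.000000); divide by 18.000000 → v2 = (0.774603, 0.788889, 1.000000)
Requested entry of v2: 1260/1260 = 1.00000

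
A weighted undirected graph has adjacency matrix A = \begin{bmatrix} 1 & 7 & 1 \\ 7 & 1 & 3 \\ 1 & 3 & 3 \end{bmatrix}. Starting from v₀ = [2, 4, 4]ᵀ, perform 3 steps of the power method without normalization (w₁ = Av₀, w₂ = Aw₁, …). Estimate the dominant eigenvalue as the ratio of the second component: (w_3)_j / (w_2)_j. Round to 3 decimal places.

8.214

w1 = Av₀ = (1·2 + 7·4 + 1·4; 7·2 + 1·4 + 3·4; 1·2 + 3·4 + 3·4) = (34, 30, 26)
w2 = Aw1 = (1·34 + 7·30 + 1·26; 7·34 + 1·30 + 3·26; 1·34 + 3·30 + 3·26) = (270, 346, 202)
w3 = Aw2 = (2894, 2842, 1914)
Ratio at component: 2842 / 346 = 8.214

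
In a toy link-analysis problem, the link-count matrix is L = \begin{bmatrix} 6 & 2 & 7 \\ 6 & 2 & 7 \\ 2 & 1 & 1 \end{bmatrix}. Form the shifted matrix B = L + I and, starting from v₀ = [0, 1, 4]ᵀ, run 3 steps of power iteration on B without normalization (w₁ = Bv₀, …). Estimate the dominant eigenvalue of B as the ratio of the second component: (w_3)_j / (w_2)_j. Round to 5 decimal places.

μ ≈ 11.25298

B = L + I has rows (7, 2, 7); (6, 3, 7); (2, 1, 2)
w1 = Bv₀ = (7·0 + 2·1 + 7·4; 6·0 + 3·1 + 7·4; 2·0 + 1·1 + 2·4) = (30, 31, 9)
w2 = Bw1 = (7·30 + 2·31 + 7·9; 6·30 + 3·31 + 7·9; 2·30 + 1·31 + 2·9) = (335, 336, 109)
w3 = Bw2 = (3780, 3781, 1224)
Ratio: 3781/336 = 11.25298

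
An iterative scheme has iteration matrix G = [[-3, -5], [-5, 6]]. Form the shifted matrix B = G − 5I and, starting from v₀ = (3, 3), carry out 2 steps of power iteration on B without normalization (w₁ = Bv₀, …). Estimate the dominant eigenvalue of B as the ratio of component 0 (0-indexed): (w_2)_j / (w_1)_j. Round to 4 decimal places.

B = G − 5I has rows (-8, -5); (-5, 1)
w1 = Bv₀ = ((-8)·3 + (-5)·3; (-5)·3 + 1·3) = (-39, -12)
w2 = Bw1 = ((-8)·(-39) + (-5)·(-12); (-5)·(-39) + 1·(-12)) = (372, 183)
Ratio: 372/-39 = -9.5385

-9.5385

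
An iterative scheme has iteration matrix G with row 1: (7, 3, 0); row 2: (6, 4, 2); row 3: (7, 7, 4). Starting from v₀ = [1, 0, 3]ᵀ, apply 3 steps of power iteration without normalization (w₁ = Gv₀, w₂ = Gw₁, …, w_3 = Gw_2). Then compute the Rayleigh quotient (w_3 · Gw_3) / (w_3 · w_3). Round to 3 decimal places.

11.301

w1 = Gv₀ = (7·1 + 3·0 + 0·3; 6·1 + 4·0 + 2·3; 7·1 + 7·0 + 4·3) = (7, 12, 19)
w2 = Gw1 = (7·7 + 3·12 + 0·19; 6·7 + 4·12 + 2·19; 7·7 + 7·12 + 4·19) = (85, 128, 209)
w3 = Gw2 = (979, 1440, 2327)
Gw3 = (11173, 16288, 26241)
w3·Gw3 = 979·11173 + 1440·16288 + 2327·26241 = 95455894; w3·w3 = 979·979 + 1440·1440 + 2327·2327 = 8446970
λ ≈ 95455894/8446970 = 11.301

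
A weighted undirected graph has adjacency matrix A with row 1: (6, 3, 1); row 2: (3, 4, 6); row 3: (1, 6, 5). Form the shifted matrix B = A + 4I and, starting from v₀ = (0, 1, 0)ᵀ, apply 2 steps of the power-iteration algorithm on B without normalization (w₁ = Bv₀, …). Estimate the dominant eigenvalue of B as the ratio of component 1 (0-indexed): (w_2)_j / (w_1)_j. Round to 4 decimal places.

13.6250

B = A + 4I has rows (10, 3, 1); (3, 8, 6); (1, 6, 9)
w1 = Bv₀ = (3, 8, 6)
w2 = Bw1 = (60, 109, 105)
Ratio: 109/8 = 13.6250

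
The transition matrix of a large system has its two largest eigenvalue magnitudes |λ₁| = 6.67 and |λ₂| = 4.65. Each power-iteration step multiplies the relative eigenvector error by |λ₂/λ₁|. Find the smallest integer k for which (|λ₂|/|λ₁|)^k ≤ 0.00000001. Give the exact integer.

52

|λ₂/λ₁| = 4.65/6.67 = 0.69715
Need k ≥ ln(0.00000001) / ln(0.69715) = -18.4207 / -0.3608 ≈ 51.062
Smallest integer k satisfying the bound: 52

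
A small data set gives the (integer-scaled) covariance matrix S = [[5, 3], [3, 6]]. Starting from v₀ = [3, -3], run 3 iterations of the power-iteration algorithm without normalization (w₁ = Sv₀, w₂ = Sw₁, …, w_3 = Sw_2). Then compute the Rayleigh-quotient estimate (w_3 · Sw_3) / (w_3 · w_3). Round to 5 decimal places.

λ ≈ 8.07497

w1 = Sv₀ = (6, -9)
w2 = Sw1 = (3, -36)
w3 = Sw2 = (-93, -207)
Sw3 = (-1086, -1521)
w3·Sw3 = (-93)·(-1086) + (-207)·(-1521) = 415845; w3·w3 = (-93)·(-93) + (-207)·(-207) = 51498
λ ≈ 415845/51498 = 8.07497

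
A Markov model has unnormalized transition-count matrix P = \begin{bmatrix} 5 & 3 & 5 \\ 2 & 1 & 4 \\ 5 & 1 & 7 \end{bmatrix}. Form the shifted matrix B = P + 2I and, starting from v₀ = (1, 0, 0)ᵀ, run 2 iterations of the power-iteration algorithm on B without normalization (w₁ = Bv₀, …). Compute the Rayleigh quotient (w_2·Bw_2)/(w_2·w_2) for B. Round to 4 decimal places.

B = P + 2I has rows (7, 3, 5); (2, 3, 4); (5, 1, 9)
w1 = Bv₀ = (7·1 + 3·0 + 5·0; 2·1 + 3·0 + 4·0; 5·1 + 1·0 + 9·0) = (7, 2, 5)
w2 = Bw1 = (7·7 + 3·2 + 5·5; 2·7 + 3·2 + 4·5; 5·7 + 1·2 + 9·5) = (80, 40, 82)
Bw2 = (1090, 608, 1178)
w2·Bw2 = 208116; w2·w2 = 14724; μ ≈ 208116/14724 = 14.1345

μ ≈ 14.1345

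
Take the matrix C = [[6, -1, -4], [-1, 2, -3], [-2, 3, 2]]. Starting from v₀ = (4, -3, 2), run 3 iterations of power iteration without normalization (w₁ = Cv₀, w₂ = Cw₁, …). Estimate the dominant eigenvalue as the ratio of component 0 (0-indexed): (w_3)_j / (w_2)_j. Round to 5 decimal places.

8.52747

w1 = Cv₀ = (6·4 + (-1)·(-3) + (-4)·2; (-1)·4 + 2·(-3) + (-3)·2; (-2)·4 + 3·(-3) + 2·2) = (19, -16, -13)
w2 = Cw1 = (6·19 + (-1)·(-16) + (-4)·(-13); (-1)·19 + 2·(-16) + (-3)·(-13); (-2)·19 + 3·(-16) + 2·(-13)) = (182, -12, -112)
w3 = Cw2 = (1552, 130, -624)
Ratio at component: 1552 / 182 = 8.52747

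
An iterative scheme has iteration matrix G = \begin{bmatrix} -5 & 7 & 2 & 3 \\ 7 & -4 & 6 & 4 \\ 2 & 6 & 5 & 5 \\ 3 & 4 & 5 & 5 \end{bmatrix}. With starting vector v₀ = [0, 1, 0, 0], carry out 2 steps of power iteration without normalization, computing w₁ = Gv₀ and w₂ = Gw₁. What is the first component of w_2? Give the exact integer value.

w1 = Gv₀ = (7, -4, 6, 4)
w2 = Gw1 = (-39, 117, 40, 55)
The requested component of w2 is -39.

-39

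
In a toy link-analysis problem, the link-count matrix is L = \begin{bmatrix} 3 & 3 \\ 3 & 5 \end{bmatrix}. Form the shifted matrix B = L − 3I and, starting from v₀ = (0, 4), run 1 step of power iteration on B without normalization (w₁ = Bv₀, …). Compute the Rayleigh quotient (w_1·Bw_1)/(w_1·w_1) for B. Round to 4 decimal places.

3.3846

B = L − 3I has rows (0, 3); (3, 2)
w1 = Bv₀ = (0·0 + 3·4; 3·0 + 2·4) = (12, 8)
Bw1 = (24, 52)
w1·Bw1 = 704; w1·w1 = 208; μ ≈ 704/208 = 3.3846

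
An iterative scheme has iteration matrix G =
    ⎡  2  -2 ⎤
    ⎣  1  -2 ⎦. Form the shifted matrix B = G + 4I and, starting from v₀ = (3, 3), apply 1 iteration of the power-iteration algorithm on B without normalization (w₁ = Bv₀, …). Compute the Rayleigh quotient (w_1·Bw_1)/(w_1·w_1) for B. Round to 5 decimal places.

4.08000

B = G + 4I has rows (6, -2); (1, 2)
w1 = Bv₀ = (12, 9)
Bw1 = (54, 30)
w1·Bw1 = 918; w1·w1 = 225; μ ≈ 918/225 = 4.08000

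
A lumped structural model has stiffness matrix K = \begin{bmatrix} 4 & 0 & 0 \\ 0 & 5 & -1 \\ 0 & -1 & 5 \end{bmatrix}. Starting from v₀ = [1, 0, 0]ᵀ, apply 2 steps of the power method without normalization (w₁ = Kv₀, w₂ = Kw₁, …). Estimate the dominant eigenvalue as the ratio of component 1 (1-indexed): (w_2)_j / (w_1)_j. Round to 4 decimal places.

w1 = Kv₀ = (4, 0, 0)
w2 = Kw1 = (16, 0, 0)
Ratio at component: 16 / 4 = 4.0000

λ ≈ 4.0000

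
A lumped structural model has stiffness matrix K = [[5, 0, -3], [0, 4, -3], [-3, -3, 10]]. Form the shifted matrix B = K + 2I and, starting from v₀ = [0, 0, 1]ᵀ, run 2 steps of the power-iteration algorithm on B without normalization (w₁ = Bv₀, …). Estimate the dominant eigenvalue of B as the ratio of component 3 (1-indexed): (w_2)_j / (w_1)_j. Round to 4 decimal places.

B = K + 2I has rows (7, 0, -3); (0, 6, -3); (-3, -3, 12)
w1 = Bv₀ = (-3, -3, 12)
w2 = Bw1 = (-57, -54, 162)
Ratio: 162/12 = 13.5000

13.5000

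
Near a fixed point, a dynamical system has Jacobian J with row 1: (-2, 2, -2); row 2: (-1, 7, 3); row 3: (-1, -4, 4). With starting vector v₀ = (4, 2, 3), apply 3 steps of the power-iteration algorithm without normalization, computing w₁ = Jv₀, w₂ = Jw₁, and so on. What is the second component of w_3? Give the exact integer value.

w1 = Jv₀ = ((-2)·4 + 2·2 + (-2)·3; (-1)·4 + 7·2 + 3·3; (-1)·4 + (-4)·2 + 4·3) = (-10, 19, 0)
w2 = Jw1 = ((-2)·(-10) + 2·19 + (-2)·0; (-1)·(-10) + 7·19 + 3·0; (-1)·(-10) + (-4)·19 + 4·0) = (58, 143, -66)
w3 = Jw2 = (302, 745, -894)
The requested component of w3 is 745.

745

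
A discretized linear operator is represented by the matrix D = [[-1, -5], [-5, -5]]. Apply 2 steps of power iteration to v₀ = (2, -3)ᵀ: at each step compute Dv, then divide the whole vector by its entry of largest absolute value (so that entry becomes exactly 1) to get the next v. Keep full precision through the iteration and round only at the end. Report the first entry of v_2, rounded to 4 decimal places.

Dv0 = (13.00000, 5.00000); divide by 13.00000 → v1 = (1.00000, 0.38462)
Dv1 = (-2.92308, -6.92308); divide by -6.92308 → v2 = (0.42222, 1.00000)
Requested entry of v2: -38/-90 = 0.4222

0.4222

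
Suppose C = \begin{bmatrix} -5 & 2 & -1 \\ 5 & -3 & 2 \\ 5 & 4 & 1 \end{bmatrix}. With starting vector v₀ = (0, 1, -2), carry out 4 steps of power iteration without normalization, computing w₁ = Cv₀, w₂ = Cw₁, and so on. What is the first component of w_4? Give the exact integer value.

-2028

w1 = Cv₀ = ((-5)·0 + 2·1 + (-1)·(-2); 5·0 + (-3)·1 + 2·(-2); 5·0 + 4·1 + 1·(-2)) = (4, -7, 2)
w2 = Cw1 = ((-5)·4 + 2·(-7) + (-1)·2; 5·4 + (-3)·(-7) + 2·2; 5·4 + 4·(-7) + 1·2) = (-36, 45, -6)
w3 = Cw2 = (276, -327, -6)
w4 = Cw3 = (-2028, 2349, 66)
The requested component of w4 is -2028.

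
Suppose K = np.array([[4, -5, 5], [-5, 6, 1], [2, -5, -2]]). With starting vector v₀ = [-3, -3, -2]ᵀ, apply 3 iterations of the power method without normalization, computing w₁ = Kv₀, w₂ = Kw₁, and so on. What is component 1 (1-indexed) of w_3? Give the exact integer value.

83

w1 = Kv₀ = (4·(-3) + (-5)·(-3) + 5·(-2); (-5)·(-3) + 6·(-3) + 1·(-2); 2·(-3) + (-5)·(-3) + (-2)·(-2)) = (-7, -5, 13)
w2 = Kw1 = (4·(-7) + (-5)·(-5) + 5·13; (-5)·(-7) + 6·(-5) + 1·13; 2·(-7) + (-5)·(-5) + (-2)·13) = (62, 18, -15)
w3 = Kw2 = (83, -217, 64)
The requested component of w3 is 83.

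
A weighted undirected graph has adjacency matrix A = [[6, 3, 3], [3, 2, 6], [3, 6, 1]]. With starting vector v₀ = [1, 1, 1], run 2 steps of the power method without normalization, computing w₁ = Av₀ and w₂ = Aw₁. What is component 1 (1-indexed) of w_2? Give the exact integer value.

w1 = Av₀ = (6·1 + 3·1 + 3·1; 3·1 + 2·1 + 6·1; 3·1 + 6·1 + 1·1) = (12, 11, 10)
w2 = Aw1 = (6·12 + 3·11 + 3·10; 3·12 + 2·11 + 6·10; 3·12 + 6·11 + 1·10) = (135, 118, 112)
The requested component of w2 is 135.

135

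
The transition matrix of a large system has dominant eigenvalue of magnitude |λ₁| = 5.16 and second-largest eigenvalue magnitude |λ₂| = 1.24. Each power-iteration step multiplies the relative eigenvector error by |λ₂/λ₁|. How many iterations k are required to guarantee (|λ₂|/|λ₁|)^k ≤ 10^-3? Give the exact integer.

5

|λ₂/λ₁| = 1.24/5.16 = 0.24031
Need k ≥ ln(10^-3) / ln(0.24031) = -6.9078 / -1.4258 ≈ 4.845
Smallest integer k satisfying the bound: 5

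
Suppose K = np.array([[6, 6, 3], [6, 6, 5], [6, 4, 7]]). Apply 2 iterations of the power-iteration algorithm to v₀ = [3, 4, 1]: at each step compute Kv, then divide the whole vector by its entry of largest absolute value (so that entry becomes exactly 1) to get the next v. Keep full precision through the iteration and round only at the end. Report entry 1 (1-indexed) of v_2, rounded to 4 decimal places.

Kv0 = (45.00000, 47.00000, 41.00000); divide by 47.00000 → v1 = (0.95745, 1.00000, 0.87234)
Kv1 = (14.36170, 16.10638, 15.85106); divide by 16.10638 → v2 = (0.89168, 1.00000, 0.98415)
Requested entry of v2: 675/757 = 0.8917

0.8917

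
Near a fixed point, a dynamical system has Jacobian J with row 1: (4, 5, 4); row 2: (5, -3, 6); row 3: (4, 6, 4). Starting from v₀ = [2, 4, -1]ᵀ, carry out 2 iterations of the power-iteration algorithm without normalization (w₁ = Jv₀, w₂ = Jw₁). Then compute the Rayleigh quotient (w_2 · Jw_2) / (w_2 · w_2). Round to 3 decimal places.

w1 = Jv₀ = (24, -8, 28)
w2 = Jw1 = (168, 312, 160)
Jw2 = (2872, 864, 3184)
w2·Jw2 = 168·2872 + 312·864 + 160·3184 = 1261504; w2·w2 = 168·168 + 312·312 + 160·160 = 151168
λ ≈ 1261504/151168 = 8.345

λ ≈ 8.345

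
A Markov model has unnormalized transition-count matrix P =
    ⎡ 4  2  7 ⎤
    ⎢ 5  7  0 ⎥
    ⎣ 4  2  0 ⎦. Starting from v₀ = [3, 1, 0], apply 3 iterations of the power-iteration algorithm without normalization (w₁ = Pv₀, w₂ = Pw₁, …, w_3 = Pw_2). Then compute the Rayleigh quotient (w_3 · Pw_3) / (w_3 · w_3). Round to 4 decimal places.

10.8405

w1 = Pv₀ = (14, 22, 14)
w2 = Pw1 = (198, 224, 100)
w3 = Pw2 = (1940, 2558, 1240)
Pw3 = (21556, 27606, 12876)
w3·Pw3 = 1940·21556 + 2558·27606 + 1240·12876 = 128401028; w3·w3 = 1940·1940 + 2558·2558 + 1240·1240 = 11844564
λ ≈ 128401028/11844564 = 10.8405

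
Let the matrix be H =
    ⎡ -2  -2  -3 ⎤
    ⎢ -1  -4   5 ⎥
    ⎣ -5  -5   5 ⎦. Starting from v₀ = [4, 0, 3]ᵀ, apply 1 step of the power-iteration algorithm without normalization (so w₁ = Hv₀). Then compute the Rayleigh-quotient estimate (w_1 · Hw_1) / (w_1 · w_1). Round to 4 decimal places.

-2.4276

w1 = Hv₀ = ((-2)·4 + (-2)·0 + (-3)·3; (-1)·4 + (-4)·0 + 5·3; (-5)·4 + (-5)·0 + 5·3) = (-17, 11, -5)
Hw1 = (27, -52, 5)
w1·Hw1 = (-17)·27 + 11·(-52) + (-5)·5 = -1056; w1·w1 = (-17)·(-17) + 11·11 + (-5)·(-5) = 435
λ ≈ -1056/435 = -2.4276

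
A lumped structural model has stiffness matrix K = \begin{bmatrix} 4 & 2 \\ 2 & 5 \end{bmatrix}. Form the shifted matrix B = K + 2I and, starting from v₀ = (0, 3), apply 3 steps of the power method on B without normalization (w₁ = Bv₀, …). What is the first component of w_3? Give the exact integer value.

B = K + 2I has rows (6, 2); (2, 7)
w1 = Bv₀ = (6, 21)
w2 = Bw1 = (78, 159)
w3 = Bw2 = (786, 1269)
Requested component of w3: 786

786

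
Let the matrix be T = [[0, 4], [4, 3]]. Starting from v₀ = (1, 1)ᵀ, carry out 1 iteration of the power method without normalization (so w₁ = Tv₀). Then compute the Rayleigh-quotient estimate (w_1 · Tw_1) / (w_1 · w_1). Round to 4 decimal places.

5.7077

w1 = Tv₀ = (0·1 + 4·1; 4·1 + 3·1) = (4, 7)
Tw1 = (28, 37)
w1·Tw1 = 4·28 + 7·37 = 371; w1·w1 = 4·4 + 7·7 = 65
λ ≈ 371/65 = 5.7077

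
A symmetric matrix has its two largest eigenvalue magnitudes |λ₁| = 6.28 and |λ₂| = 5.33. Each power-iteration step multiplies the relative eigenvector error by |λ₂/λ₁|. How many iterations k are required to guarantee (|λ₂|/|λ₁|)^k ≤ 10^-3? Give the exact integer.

43

|λ₂/λ₁| = 5.33/6.28 = 0.84873
Need k ≥ ln(10^-3) / ln(0.84873) = -6.9078 / -0.1640 ≈ 42.116
Smallest integer k satisfying the bound: 43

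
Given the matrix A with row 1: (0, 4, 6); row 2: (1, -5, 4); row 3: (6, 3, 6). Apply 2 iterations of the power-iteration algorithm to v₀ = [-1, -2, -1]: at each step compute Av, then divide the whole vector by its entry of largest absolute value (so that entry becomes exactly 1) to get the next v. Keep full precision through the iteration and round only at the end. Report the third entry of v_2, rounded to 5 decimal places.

Av0 = (-14.000000, 5.000000, -18.000000); divide by -18.000000 → v1 = (0.777778, -0.277778, 1.000000)
Av1 = (4.888889, 6.166667, 9.833333); divide by 9.833333 → v2 = (0.497175, 0.627119, 1.000000)
Requested entry of v2: -177/-177 = 1.00000

1.00000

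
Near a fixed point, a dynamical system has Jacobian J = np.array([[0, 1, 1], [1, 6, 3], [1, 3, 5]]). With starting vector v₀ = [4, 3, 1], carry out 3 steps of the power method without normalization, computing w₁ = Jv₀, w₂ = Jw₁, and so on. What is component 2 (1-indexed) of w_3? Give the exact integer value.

w1 = Jv₀ = (0·4 + 1·3 + 1·1; 1·4 + 6·3 + 3·1; 1·4 + 3·3 + 5·1) = (4, 25, 18)
w2 = Jw1 = (0·4 + 1·25 + 1·18; 1·4 + 6·25 + 3·18; 1·4 + 3·25 + 5·18) = (43, 208, 169)
w3 = Jw2 = (377, 1798, 1512)
The requested component of w3 is 1798.

1798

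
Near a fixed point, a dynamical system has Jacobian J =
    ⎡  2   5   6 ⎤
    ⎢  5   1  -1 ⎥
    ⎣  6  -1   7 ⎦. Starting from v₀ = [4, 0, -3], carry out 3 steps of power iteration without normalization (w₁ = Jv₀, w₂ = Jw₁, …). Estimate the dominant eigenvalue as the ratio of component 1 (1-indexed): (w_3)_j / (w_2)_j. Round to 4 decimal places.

w1 = Jv₀ = (-10, 23, 3)
w2 = Jw1 = (113, -30, -62)
w3 = Jw2 = (-296, 597, 274)
Ratio at component: -296 / 113 = -2.6195

λ ≈ -2.6195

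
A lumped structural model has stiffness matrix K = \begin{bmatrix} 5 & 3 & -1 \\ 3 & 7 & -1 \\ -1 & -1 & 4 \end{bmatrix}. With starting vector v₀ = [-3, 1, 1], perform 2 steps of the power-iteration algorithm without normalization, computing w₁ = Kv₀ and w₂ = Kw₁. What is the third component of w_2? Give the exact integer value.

w1 = Kv₀ = (5·(-3) + 3·1 + (-1)·1; 3·(-3) + 7·1 + (-1)·1; (-1)·(-3) + (-1)·1 + 4·1) = (-13, -3, 6)
w2 = Kw1 = (5·(-13) + 3·(-3) + (-1)·6; 3·(-13) + 7·(-3) + (-1)·6; (-1)·(-13) + (-1)·(-3) + 4·6) = (-80, -66, 40)
The requested component of w2 is 40.

40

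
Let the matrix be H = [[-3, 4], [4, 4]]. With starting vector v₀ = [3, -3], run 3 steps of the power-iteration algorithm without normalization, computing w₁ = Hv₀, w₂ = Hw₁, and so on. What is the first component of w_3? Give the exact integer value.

w1 = Hv₀ = (-21, 0)
w2 = Hw1 = (63, -84)
w3 = Hw2 = (-525, -84)
The requested component of w3 is -525.

-525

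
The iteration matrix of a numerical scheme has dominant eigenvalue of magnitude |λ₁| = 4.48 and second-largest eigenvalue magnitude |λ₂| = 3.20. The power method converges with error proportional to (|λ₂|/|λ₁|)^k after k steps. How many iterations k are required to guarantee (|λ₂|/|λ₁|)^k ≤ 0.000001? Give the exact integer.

42

|λ₂/λ₁| = 3.20/4.48 = 0.71429
Need k ≥ ln(0.000001) / ln(0.71429) = -13.8155 / -0.3365 ≈ 41.060
Smallest integer k satisfying the bound: 42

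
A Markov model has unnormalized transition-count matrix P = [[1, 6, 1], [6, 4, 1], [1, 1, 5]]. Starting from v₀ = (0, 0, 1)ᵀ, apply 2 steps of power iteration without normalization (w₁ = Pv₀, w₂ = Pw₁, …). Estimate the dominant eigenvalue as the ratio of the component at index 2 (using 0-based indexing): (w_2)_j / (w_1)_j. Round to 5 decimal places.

5.40000

w1 = Pv₀ = (1·0 + 6·0 + 1·1; 6·0 + 4·0 + 1·1; 1·0 + 1·0 + 5·1) = (1, 1, 5)
w2 = Pw1 = (1·1 + 6·1 + 1·5; 6·1 + 4·1 + 1·5; 1·1 + 1·1 + 5·5) = (12, 15, 27)
Ratio at component: 27 / 5 = 5.40000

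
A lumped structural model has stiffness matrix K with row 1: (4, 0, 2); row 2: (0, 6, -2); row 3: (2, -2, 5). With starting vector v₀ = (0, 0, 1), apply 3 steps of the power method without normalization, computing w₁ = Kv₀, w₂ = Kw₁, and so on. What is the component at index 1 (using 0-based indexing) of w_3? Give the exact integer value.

w1 = Kv₀ = (4·0 + 0·0 + 2·1; 0·0 + 6·0 + (-2)·1; 2·0 + (-2)·0 + 5·1) = (2, -2, 5)
w2 = Kw1 = (4·2 + 0·(-2) + 2·5; 0·2 + 6·(-2) + (-2)·5; 2·2 + (-2)·(-2) + 5·5) = (18, -22, 33)
w3 = Kw2 = (138, -198, 245)
The requested component of w3 is -198.

-198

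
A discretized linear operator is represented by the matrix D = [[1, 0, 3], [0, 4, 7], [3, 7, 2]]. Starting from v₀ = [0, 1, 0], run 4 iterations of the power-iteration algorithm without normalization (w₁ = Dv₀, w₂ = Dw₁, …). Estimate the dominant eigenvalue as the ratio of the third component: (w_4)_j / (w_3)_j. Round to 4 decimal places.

λ ≈ 9.1744

w1 = Dv₀ = (1·0 + 0·1 + 3·0; 0·0 + 4·1 + 7·0; 3·0 + 7·1 + 2·0) = (0, 4, 7)
w2 = Dw1 = (1·0 + 0·4 + 3·7; 0·0 + 4·4 + 7·7; 3·0 + 7·4 + 2·7) = (21, 65, 42)
w3 = Dw2 = (147, 554, 602)
w4 = Dw3 = (1953, 6430, 5523)
Ratio at component: 5523 / 602 = 9.1744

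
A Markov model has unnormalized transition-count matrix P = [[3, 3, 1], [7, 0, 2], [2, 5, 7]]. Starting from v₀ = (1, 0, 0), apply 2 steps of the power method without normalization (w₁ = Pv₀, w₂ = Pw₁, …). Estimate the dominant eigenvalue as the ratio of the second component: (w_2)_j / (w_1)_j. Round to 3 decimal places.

3.571

w1 = Pv₀ = (3·1 + 3·0 + 1·0; 7·1 + 0·0 + 2·0; 2·1 + 5·0 + 7·0) = (3, 7, 2)
w2 = Pw1 = (3·3 + 3·7 + 1·2; 7·3 + 0·7 + 2·2; 2·3 + 5·7 + 7·2) = (32, 25, 55)
Ratio at component: 25 / 7 = 3.571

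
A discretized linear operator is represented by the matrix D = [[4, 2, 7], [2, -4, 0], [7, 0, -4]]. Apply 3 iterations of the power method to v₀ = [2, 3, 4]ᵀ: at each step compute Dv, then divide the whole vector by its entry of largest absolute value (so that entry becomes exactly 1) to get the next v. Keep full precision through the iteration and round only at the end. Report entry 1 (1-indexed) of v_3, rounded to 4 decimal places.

Dv0 = (42.00000, -8.00000, -2.00000); divide by 42.00000 → v1 = (1.00000, -0.19048, -0.04762)
Dv1 = (3.28571, 2.76190, 7.19048); divide by 7.19048 → v2 = (0.45695, 0.38411, 1.00000)
Dv2 = (9.59603, -0.62252, -0.80132); divide by 9.59603 → v3 = (1.00000, -0.06487, -0.08351)
Requested entry of v3: 2898/2898 = 1.0000

1.0000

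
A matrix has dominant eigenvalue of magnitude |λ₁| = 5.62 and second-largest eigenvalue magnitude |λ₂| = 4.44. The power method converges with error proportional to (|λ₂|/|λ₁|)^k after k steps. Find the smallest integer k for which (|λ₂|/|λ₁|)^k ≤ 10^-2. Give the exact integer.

20

|λ₂/λ₁| = 4.44/5.62 = 0.79004
Need k ≥ ln(10^-2) / ln(0.79004) = -4.6052 / -0.2357 ≈ 19.540
Smallest integer k satisfying the bound: 20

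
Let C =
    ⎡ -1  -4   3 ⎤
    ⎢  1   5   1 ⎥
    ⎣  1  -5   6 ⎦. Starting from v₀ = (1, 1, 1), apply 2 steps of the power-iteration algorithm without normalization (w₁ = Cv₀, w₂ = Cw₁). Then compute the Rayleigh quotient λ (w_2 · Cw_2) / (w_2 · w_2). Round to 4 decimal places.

w1 = Cv₀ = (-2, 7, 2)
w2 = Cw1 = (-20, 35, -25)
Cw2 = (-195, 130, -345)
w2·Cw2 = (-20)·(-195) + 35·130 + (-25)·(-345) = 17075; w2·w2 = (-20)·(-20) + 35·35 + (-25)·(-25) = 2250
λ ≈ 17075/2250 = 7.5889

7.5889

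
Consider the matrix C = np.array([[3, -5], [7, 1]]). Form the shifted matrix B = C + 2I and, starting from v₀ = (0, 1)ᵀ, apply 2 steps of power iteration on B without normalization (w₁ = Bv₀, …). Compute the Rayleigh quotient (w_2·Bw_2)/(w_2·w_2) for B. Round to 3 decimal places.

B = C + 2I has rows (5, -5); (7, 3)
w1 = Bv₀ = (-5, 3)
w2 = Bw1 = (-40, -26)
Bw2 = (-70, -358)
w2·Bw2 = 12108; w2·w2 = 2276; μ ≈ 12108/2276 = 5.320

μ ≈ 5.320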